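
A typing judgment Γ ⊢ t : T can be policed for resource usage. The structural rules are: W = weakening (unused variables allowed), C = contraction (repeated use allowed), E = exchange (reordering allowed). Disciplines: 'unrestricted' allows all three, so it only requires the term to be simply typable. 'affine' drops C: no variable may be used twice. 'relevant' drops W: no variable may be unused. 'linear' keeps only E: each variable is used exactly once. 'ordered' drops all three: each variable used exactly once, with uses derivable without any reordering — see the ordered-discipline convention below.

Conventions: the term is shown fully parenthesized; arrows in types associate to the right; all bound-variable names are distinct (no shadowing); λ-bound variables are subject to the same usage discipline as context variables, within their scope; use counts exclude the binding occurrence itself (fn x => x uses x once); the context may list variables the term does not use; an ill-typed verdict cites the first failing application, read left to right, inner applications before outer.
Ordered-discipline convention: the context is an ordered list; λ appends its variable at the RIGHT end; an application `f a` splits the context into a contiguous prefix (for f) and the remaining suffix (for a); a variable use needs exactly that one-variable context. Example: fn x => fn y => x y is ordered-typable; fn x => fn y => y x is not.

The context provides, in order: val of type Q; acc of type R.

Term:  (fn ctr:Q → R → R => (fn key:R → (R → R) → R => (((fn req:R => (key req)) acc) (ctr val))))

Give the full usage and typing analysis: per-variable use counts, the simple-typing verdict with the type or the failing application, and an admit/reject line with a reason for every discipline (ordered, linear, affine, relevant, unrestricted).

usage: val=1; acc=1; ctr (bound)=1; key (bound)=1; req (bound)=1
uses in reading order: key, req, acc, ctr, val
typing: well-typed at (Q → R → R) → (R → (R → R) → R) → R
ordered: ✗ — needs exchange: uses follow key, req, acc, ctr, val
linear: ✓ — val, acc, ctr, key, req: one use apiece
affine: ✓ — no duplicate uses among val, acc, ctr, key, req
relevant: ✓ — val, acc, ctr, key, req: all used, weakening unneeded
unrestricted: ✓ — simply typable at (Q → R → R) → (R → (R → R) → R) → R; W, C, E all held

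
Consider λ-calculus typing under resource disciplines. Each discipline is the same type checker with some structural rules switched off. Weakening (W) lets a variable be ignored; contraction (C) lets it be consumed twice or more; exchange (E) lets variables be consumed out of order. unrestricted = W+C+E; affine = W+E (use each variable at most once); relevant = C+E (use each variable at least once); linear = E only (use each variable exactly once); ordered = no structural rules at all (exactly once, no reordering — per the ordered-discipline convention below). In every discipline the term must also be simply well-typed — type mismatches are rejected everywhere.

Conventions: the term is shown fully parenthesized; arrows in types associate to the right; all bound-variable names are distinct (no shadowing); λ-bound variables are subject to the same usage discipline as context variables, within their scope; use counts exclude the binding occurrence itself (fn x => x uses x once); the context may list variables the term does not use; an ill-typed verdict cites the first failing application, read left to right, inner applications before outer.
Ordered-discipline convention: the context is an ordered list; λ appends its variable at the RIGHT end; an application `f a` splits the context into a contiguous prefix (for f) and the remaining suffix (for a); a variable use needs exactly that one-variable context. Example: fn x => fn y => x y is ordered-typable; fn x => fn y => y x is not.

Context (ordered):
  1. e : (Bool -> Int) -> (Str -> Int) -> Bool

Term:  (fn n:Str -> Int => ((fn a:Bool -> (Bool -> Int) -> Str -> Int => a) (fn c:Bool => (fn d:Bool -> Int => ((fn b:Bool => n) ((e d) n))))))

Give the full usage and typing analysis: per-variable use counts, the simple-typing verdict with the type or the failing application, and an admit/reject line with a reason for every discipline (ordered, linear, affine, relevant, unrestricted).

counts: e ×1, n (λ-bound) ×2, a (λ-bound) ×1, c (λ-bound) ×0, d (λ-bound) ×1, b (λ-bound) ×0
use order (left to right): a, n, e, d, n
typing: ✓ — (Str -> Int) -> Bool -> (Bool -> Int) -> Str -> Int
ordered: ✗ — needs contraction — n ×2; c, b never used (weakening)
linear: ✗ — needs contraction — n ×2; c, b never used (weakening)
affine: ✗ — needs contraction — n ×2
relevant: ✗ — c, b never used (weakening)
unrestricted: ✓ — well-typed at (Str -> Int) -> Bool -> (Bool -> Int) -> Str -> Int; no restrictions here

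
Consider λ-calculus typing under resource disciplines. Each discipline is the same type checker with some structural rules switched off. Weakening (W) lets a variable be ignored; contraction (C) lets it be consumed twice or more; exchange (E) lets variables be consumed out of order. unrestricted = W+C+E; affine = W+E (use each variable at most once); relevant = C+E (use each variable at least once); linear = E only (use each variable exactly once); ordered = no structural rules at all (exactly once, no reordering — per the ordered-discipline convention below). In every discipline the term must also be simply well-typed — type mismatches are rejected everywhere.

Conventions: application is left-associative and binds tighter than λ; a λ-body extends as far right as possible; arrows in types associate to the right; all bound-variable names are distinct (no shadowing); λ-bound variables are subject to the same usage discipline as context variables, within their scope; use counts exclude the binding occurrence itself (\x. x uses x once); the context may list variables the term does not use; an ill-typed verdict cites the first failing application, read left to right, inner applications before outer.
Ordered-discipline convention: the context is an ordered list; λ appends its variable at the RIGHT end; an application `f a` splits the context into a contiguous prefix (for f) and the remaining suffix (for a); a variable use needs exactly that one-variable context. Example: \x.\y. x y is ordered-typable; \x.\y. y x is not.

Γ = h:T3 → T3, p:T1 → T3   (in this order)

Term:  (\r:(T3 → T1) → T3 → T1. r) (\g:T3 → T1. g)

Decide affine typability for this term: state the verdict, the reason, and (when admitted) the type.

yes — none of h, p, r, g used more than once; term : (T3 → T1) → T3 → T1
counts: h: 0, p: 0, r (bound): 1, g (bound): 1
uses in reading order: r, g
typing: the term checks, with type (T3 → T1) → T3 → T1
summary: ordered ✗ · linear ✗ · affine ✓ · relevant ✗ · unrestricted ✓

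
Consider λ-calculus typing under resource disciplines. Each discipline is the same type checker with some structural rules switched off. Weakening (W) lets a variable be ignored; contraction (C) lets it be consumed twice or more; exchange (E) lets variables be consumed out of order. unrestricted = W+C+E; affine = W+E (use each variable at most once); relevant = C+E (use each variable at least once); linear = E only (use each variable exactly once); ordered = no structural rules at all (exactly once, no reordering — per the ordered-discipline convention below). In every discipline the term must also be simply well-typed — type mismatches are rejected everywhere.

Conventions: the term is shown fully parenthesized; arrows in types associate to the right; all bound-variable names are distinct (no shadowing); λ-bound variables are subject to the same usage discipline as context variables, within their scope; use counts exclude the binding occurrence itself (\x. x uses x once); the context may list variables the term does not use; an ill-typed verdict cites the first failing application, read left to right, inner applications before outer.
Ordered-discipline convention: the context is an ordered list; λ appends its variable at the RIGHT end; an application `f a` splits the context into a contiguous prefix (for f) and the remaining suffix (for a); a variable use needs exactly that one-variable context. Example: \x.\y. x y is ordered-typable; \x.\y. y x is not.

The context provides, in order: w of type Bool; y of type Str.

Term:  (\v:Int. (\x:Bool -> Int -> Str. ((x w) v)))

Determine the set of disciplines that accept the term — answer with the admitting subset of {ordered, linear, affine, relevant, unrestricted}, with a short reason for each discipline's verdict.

admitted in: affine, unrestricted
use counts: w=1, y=0, v [bound]=1, x [bound]=1
left-to-right use order: x, w, v
typing: the term checks, with type Int -> (Bool -> Int -> Str) -> Str
ordered: ✗ — needs weakening: y unused
linear: ✗ — needs weakening: y unused
affine: ✓ — at most one use each (w, y, v, x)
relevant: ✗ — needs weakening: y unused
unrestricted: ✓ — simply typable at Int -> (Bool -> Int -> Str) -> Str; W, C, E all held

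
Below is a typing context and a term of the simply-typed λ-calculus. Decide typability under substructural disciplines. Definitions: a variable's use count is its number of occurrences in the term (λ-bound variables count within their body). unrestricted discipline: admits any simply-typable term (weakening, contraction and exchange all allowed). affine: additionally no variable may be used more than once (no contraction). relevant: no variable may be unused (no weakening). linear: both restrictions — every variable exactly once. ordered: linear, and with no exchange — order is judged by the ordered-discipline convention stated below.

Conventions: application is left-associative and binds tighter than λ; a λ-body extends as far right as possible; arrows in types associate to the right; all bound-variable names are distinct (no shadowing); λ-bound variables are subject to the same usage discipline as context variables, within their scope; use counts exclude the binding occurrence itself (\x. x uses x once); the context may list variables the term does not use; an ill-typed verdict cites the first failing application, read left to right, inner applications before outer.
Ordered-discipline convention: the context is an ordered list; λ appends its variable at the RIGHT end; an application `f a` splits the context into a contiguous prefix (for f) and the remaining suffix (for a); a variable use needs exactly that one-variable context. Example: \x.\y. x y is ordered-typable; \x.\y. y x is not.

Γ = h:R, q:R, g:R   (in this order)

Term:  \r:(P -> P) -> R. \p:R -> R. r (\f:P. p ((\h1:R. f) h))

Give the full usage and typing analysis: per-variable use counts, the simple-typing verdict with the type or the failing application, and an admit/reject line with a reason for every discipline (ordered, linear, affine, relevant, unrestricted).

counts: h: 1×; q: 0×; g: 0×; r [bound]: 1×; p [bound]: 1×; f [bound]: 1×; h1 [bound]: 0×
use order (left to right): r, p, f, h
typing: ill-typed: an argument P mismatches the expected R
ordered: ✗ — fails simple typing
linear: ✗ — a type mismatch blocks all five
affine: ✗ — the type mismatch rejects it
relevant: ✗ — not simply typable
unrestricted: ✗ — fails simple typing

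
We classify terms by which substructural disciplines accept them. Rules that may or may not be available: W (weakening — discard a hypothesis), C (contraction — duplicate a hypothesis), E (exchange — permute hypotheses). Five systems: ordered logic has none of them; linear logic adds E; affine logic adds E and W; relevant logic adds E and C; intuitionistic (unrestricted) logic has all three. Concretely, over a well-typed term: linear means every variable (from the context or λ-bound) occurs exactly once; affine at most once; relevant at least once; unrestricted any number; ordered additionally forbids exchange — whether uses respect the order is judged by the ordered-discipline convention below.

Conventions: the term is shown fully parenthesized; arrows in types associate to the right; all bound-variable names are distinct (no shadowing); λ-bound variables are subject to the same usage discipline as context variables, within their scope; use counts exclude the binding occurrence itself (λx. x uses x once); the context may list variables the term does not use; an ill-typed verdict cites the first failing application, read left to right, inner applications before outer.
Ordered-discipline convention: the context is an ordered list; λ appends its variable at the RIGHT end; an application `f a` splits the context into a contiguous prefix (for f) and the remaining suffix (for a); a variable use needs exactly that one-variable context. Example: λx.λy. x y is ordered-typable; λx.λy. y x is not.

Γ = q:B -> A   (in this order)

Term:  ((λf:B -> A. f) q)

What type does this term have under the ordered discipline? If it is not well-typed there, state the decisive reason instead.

term : B -> A
use counts: q: 1×; f (bound): 1×
uses in reading order: f, q
typing: well-typed at B -> A
across the five disciplines: ordered ✓ · linear ✓ · affine ✓ · relevant ✓ · unrestricted ✓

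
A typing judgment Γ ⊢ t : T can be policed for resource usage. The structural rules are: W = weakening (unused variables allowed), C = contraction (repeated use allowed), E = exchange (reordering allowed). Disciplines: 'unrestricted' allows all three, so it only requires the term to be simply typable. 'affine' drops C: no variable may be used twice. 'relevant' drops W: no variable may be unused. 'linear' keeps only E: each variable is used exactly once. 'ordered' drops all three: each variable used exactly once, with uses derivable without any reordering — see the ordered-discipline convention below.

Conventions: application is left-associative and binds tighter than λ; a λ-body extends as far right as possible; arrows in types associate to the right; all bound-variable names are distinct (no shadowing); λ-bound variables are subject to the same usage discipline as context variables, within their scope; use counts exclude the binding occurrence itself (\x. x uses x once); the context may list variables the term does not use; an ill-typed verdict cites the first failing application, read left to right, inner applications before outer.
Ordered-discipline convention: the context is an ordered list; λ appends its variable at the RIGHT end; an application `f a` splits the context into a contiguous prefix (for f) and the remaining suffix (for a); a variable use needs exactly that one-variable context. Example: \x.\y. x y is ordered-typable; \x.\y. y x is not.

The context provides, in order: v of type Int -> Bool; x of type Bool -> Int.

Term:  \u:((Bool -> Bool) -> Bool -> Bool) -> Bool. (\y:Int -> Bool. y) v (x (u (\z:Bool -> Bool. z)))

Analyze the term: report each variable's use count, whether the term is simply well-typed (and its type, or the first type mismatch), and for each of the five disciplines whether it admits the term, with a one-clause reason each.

usage: v ×1, x ×1, u (λ-bound) ×1, y (λ-bound) ×1, z (λ-bound) ×1
use order (left to right): y, v, x, u, z
typing: well-typed — term : (((Bool -> Bool) -> Bool -> Bool) -> Bool) -> Bool
ordered ✓ (v, x, u, y, z once each; derivable with no W/C/E)
linear ✓ (each of v, x, u, y, z used exactly once)
affine ✓ (v, x, u, y, z: no repeats, contraction unneeded)
relevant ✓ (at least one use each (v, x, u, y, z))
unrestricted ✓ (well-typed at (((Bool -> Bool) -> Bool -> Bool) -> Bool) -> Bool; no restrictions here)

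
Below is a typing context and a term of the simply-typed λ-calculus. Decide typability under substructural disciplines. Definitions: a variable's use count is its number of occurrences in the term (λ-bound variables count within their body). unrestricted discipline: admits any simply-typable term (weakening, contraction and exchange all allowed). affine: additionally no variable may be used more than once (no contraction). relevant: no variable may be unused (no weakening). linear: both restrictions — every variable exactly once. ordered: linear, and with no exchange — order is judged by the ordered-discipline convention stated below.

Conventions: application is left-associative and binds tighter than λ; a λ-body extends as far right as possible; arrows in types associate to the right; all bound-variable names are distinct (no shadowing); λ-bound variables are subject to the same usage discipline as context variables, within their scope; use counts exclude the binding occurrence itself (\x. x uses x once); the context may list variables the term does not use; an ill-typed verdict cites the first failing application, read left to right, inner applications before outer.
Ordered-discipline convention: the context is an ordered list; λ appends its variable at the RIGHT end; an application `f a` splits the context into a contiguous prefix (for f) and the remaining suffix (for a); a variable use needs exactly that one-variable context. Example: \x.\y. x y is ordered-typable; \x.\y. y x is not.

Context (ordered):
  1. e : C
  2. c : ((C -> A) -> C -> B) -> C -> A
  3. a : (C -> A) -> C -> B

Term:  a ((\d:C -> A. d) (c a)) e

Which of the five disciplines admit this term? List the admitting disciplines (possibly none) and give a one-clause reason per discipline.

admitting disciplines: relevant, unrestricted
usage: e: 1×, c: 1×, a: 2×, d [bound]: 1×
use order (left to right): a, d, c, a, e
typing: ✓ — B
ordered ✗ (a ×2 used more than once (contraction))
linear ✗ (a ×2 used more than once (contraction))
affine ✗ (a ×2 used more than once (contraction))
relevant ✓ (at least one use each (e, c, a, d))
unrestricted ✓ (type-checks (B) and nothing is barred)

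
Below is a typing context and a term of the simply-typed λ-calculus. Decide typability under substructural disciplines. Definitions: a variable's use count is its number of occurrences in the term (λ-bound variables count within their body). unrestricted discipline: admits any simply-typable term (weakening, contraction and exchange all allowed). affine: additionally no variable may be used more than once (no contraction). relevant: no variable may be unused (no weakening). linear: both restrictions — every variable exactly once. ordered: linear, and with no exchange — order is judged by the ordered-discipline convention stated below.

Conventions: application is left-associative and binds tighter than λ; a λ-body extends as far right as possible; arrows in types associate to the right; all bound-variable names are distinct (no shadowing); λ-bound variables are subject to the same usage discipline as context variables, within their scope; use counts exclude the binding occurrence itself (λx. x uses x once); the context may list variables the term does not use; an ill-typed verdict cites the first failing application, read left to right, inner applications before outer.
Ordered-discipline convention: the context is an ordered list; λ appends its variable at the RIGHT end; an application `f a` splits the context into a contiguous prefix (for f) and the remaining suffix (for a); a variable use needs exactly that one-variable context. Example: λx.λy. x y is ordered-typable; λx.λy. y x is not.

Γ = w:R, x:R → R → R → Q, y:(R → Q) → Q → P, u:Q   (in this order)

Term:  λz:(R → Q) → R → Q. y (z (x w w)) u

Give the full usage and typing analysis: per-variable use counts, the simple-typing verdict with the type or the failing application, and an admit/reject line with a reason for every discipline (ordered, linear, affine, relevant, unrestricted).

variable uses: w: 2; x: 1; y: 1; u: 1; z (λ-bound): 1
use order (left to right): y, z, x, w, w, u
typing: ✓ — ((R → Q) → R → Q) → P
ordered: ✗, needs contraction — w ×2
linear: ✗, needs contraction — w ×2
affine: ✗, needs contraction — w ×2
relevant: ✓, at least one use each (w, x, y, u, z)
unrestricted: ✓, type-checks (((R → Q) → R → Q) → P) and nothing is barred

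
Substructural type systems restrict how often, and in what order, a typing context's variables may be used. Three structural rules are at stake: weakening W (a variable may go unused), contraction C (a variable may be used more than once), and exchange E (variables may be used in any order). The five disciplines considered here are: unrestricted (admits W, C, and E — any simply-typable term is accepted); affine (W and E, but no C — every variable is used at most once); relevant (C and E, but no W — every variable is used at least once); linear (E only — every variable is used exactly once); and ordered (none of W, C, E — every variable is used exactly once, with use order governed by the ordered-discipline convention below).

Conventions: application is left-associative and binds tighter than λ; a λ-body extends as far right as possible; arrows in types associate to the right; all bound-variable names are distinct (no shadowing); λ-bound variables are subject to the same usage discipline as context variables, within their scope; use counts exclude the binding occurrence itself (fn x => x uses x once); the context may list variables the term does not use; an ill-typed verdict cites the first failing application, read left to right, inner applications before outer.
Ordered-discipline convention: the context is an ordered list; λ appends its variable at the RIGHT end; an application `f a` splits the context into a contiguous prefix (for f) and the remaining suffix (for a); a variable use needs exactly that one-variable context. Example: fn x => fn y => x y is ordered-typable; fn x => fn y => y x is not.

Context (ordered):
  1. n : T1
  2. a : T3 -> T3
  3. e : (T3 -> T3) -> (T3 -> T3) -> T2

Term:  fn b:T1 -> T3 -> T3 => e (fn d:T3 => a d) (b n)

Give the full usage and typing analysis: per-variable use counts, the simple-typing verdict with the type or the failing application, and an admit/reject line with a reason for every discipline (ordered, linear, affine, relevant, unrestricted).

use counts: n ×1; a ×1; e ×1; b [bound] ×1; d [bound] ×1
order of uses: e, a, d, b, n
typing: the term checks, with type (T1 -> T3 -> T3) -> T2
ordered ✗ (no ordered split (uses run e, a, d, b, n))
linear ✓ (each of n, a, e, b, d used exactly once)
affine ✓ (n, a, e, b, d: no repeats, contraction unneeded)
relevant ✓ (none of n, a, e, b, d goes unused)
unrestricted ✓ (typability at (T1 -> T3 -> T3) -> T2 is all that's needed)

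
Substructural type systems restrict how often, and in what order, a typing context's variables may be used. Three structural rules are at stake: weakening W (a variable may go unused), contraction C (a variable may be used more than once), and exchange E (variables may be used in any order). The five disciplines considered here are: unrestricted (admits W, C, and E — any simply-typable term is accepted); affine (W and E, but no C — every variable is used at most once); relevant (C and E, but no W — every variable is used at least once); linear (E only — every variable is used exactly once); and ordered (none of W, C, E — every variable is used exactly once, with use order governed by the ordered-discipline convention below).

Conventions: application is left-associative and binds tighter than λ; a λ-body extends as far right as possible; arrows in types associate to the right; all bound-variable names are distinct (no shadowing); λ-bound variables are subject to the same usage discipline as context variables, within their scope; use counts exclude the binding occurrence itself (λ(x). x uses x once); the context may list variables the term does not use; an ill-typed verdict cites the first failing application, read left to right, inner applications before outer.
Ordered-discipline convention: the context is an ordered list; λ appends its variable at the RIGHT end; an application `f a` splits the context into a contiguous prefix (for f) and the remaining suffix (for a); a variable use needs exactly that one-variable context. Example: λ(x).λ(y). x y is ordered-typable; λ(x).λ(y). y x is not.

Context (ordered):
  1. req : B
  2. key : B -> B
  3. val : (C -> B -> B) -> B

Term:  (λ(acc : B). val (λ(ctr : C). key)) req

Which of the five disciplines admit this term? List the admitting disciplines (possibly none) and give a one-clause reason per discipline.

accepted by: affine, unrestricted
variable uses: req=1, key=1, val=1, acc [bound]=0, ctr [bound]=0
use order (left to right): val, key, req
typing: well-typed — term : B
ordered ✗ (needs weakening: acc, ctr unused)
linear ✗ (needs weakening: acc, ctr unused)
affine ✓ (none of req, key, val, acc, ctr used more than once)
relevant ✗ (needs weakening: acc, ctr unused)
unrestricted ✓ (type-checks (B) and nothing is barred)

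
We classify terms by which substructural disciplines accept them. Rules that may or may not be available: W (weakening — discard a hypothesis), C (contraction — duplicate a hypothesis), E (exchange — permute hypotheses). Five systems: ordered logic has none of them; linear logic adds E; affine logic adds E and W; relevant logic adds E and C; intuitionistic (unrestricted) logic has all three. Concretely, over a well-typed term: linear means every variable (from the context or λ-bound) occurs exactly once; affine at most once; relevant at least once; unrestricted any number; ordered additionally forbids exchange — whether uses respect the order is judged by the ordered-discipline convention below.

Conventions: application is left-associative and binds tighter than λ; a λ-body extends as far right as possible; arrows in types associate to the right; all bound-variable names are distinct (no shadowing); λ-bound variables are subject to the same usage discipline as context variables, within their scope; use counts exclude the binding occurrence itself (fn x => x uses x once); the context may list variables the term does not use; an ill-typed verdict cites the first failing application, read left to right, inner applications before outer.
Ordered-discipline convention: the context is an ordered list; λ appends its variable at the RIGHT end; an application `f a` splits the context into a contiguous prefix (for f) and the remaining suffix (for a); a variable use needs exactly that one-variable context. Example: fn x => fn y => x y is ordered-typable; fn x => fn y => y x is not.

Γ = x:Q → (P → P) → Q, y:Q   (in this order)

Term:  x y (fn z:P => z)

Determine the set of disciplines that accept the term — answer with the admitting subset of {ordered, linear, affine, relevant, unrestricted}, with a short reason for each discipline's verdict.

admitted by: ordered, linear, affine, relevant, unrestricted
use counts: x ×1, y ×1, z (λ-bound) ×1
left-to-right use order: x, y, z
typing: ✓ — Q
ordered: ✓, x, y, z: once each, no exchange needed
linear: ✓, each of x, y, z used exactly once
affine: ✓, x, y, z: no repeats, contraction unneeded
relevant: ✓, x, y, z: all used, weakening unneeded
unrestricted: ✓, well-typed at Q; no restrictions here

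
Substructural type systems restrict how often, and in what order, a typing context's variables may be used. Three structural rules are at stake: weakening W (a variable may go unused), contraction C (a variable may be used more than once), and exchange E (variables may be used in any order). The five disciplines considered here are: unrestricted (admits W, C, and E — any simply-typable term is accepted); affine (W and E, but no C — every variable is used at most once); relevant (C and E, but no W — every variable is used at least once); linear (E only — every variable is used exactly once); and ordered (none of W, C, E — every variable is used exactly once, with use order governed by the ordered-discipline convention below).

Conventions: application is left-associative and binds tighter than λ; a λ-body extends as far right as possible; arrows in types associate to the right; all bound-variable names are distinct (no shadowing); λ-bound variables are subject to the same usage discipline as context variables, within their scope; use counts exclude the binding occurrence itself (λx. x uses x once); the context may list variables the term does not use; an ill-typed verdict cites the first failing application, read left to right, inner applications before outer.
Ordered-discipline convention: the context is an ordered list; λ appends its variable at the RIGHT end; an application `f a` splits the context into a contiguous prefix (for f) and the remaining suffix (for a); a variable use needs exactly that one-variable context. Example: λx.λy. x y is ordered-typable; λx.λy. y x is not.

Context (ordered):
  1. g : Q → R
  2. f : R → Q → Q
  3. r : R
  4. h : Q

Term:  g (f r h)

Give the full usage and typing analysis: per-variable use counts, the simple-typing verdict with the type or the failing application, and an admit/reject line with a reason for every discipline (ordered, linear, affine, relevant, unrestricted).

counts: g ×1, f ×1, r ×1, h ×1
order of uses: g, f, r, h
typing: ✓ — R
ordered ✓ (g, f, r, h: once each, no exchange needed)
linear ✓ (single use per variable (g, f, r, h))
affine ✓ (no duplicate uses among g, f, r, h)
relevant ✓ (none of g, f, r, h goes unused)
unrestricted ✓ (well-typed at R; no restrictions here)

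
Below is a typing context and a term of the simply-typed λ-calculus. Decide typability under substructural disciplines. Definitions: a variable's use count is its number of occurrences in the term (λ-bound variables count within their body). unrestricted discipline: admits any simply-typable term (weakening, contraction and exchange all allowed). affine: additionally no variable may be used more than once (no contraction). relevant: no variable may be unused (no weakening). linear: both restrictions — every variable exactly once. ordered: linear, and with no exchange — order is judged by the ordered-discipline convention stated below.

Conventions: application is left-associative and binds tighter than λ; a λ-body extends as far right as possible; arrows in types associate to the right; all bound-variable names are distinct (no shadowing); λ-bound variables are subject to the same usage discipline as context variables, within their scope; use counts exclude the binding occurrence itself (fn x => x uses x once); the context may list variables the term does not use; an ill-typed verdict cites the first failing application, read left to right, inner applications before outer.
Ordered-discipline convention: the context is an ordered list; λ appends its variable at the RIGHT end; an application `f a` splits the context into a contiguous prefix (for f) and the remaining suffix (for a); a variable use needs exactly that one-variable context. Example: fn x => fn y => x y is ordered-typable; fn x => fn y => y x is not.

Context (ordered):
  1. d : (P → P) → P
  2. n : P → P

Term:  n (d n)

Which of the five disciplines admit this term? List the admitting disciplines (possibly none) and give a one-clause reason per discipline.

admitting disciplines: relevant, unrestricted
usage: d: 1×, n: 2×
use order (left to right): n, d, n
typing: the term checks, with type P
ordered: ✗ — needs contraction — n ×2
linear: ✗ — needs contraction — n ×2
affine: ✗ — needs contraction — n ×2
relevant: ✓ — every one of d, n appears
unrestricted: ✓ — simply typable at P; W, C, E all held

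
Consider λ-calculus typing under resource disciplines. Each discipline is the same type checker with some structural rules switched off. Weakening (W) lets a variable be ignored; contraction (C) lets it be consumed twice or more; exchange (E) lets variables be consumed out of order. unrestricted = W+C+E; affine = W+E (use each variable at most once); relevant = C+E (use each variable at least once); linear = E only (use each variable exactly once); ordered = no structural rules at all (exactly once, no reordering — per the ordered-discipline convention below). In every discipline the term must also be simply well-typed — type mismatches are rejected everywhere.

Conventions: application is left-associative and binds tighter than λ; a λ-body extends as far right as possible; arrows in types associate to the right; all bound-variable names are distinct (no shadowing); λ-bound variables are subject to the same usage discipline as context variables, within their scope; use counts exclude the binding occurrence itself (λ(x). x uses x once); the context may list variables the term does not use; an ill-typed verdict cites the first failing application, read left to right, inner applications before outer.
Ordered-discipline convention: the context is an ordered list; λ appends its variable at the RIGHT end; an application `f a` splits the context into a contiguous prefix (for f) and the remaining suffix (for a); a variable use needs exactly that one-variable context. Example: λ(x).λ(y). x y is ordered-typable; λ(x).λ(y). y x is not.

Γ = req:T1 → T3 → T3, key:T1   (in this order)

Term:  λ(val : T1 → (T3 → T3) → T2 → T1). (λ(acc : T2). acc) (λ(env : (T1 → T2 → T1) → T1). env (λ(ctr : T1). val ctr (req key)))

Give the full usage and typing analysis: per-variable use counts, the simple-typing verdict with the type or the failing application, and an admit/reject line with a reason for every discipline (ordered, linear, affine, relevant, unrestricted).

variable uses: req: 1×, key: 1×, val (bound): 1×, acc (bound): 1×, env (bound): 1×, ctr (bound): 1×
uses in reading order: acc, env, val, ctr, req, key
typing: ill-typed: an argument ((T1 → T2 → T1) → T1) → T1 mismatches the expected T2
ordered: ✗ — not simply typable
linear: ✗ — fails simple typing
affine: ✗ — a type mismatch blocks all five
relevant: ✗ — the type mismatch rejects it
unrestricted: ✗ — not simply typable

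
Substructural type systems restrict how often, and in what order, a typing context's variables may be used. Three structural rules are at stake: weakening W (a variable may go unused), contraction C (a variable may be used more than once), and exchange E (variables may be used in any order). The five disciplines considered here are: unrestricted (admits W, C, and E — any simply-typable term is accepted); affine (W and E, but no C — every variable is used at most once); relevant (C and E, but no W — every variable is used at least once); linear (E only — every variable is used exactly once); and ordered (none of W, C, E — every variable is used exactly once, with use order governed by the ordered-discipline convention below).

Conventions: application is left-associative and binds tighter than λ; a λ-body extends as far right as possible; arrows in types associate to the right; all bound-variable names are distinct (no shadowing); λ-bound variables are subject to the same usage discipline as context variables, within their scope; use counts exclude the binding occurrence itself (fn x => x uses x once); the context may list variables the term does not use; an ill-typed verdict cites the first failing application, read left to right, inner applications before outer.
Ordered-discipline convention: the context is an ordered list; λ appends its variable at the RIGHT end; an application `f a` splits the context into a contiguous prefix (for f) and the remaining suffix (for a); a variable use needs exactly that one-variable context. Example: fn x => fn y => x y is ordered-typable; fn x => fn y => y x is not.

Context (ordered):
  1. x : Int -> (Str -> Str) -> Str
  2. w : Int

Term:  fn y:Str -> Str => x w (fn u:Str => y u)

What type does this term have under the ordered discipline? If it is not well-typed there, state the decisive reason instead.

term : (Str -> Str) -> Str
variable uses: x: 1, w: 1, y (bound): 1, u (bound): 1
uses in reading order: x, w, y, u
typing: the term checks, with type (Str -> Str) -> Str
summary: ordered ✓, linear ✓, affine ✓, relevant ✓, unrestricted ✓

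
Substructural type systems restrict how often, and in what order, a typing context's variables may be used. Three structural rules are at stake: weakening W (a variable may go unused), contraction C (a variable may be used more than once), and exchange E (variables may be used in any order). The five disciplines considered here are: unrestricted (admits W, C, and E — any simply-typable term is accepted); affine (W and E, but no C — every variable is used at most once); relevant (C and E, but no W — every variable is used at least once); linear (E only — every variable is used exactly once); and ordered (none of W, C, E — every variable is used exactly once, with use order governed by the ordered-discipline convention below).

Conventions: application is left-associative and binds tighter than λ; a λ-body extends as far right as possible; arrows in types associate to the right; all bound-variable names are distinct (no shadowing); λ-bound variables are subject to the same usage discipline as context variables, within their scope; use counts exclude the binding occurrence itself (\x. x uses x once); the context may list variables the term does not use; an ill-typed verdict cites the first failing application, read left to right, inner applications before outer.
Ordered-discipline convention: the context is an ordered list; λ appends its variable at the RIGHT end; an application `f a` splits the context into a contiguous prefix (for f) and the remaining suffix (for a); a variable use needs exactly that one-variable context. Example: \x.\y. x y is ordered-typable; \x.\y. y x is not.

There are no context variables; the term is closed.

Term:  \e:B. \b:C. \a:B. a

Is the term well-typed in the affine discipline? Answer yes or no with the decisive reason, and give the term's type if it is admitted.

yes — at most one use each (e, b, a); term : B → C → B → B
counts: e (λ-bound) ×0, b (λ-bound) ×0, a (λ-bound) ×1
left-to-right use order: a
typing: well-typed at B → C → B → B
all disciplines: ordered ✗ | linear ✗ | affine ✓ | relevant ✗ | unrestricted ✓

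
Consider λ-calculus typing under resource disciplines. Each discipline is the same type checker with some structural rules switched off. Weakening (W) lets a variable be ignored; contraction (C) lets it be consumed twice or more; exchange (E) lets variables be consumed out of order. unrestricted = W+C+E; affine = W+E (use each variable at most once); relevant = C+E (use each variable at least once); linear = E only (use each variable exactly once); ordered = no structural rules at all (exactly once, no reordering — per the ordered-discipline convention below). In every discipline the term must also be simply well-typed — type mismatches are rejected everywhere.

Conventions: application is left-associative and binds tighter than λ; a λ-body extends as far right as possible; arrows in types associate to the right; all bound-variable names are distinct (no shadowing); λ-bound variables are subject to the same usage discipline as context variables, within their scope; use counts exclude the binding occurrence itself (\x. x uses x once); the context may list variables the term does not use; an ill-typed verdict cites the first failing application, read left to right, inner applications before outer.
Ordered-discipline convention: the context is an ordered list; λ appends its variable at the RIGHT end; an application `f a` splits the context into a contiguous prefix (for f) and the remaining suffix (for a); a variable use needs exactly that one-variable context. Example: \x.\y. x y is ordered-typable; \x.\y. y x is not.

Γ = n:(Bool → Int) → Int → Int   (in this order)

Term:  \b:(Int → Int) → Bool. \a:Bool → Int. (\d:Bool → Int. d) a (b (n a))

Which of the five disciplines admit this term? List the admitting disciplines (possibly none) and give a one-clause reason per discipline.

admitting disciplines: relevant, unrestricted
usage: n: 1, b (λ-bound): 1, a (λ-bound): 2, d (λ-bound): 1
order of uses: d, a, b, n, a
typing: the term checks, with type ((Int → Int) → Bool) → (Bool → Int) → Int
ordered ✗ (uses contraction: a ×2)
linear ✗ (uses contraction: a ×2)
affine ✗ (uses contraction: a ×2)
relevant ✓ (none of n, b, a, d goes unused)
unrestricted ✓ (typability at ((Int → Int) → Bool) → (Bool → Int) → Int is all that's needed)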